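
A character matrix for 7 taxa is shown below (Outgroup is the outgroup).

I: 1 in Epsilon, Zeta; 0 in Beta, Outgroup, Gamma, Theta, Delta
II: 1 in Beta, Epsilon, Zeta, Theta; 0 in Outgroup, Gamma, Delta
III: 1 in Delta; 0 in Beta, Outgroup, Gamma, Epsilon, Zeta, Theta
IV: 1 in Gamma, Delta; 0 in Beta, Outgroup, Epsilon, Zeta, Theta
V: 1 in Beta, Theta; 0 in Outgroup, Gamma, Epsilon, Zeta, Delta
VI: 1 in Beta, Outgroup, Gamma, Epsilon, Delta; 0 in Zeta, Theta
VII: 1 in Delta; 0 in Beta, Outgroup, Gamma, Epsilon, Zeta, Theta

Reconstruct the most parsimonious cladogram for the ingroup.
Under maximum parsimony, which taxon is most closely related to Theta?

Beta

Character polarity is set by the outgroup: the derived state is whichever differs from the outgroup's state, so for VI the derived state is '0', and for the remaining characters it is '1'.
I (derived state '1') is shared by Epsilon and Zeta — a synapomorphy uniting that clade.
II (derived state '1') is shared by Beta, Epsilon, Theta, and Zeta — a synapomorphy uniting that clade.
III: derived state '1' in Delta only — an autapomorphy, so it tells us nothing about relationships among taxa.
Only Delta and Gamma show the derived state '1' for IV, supporting them as a clade.
V (derived state '1') is shared by Beta and Theta — a synapomorphy uniting that clade.
VI (state '0') occurs in Theta and Zeta but conflicts with the nesting implied by the other characters — most parsimoniously interpreted as homoplasy.
VII: derived state '1' in Delta only — an autapomorphy, so it tells us nothing about relationships among taxa.
Most parsimonious ingroup topology: ((Gamma,Delta),((Theta,Beta),(Epsilon,Zeta))).
Theta and Beta form a cherry on this tree, so they are sister taxa.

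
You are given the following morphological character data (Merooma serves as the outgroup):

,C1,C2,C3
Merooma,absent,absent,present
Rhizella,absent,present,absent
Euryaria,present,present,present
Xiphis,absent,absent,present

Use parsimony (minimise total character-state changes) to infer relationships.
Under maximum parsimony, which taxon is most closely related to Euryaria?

Rhizella

Character polarity is set by the outgroup: the derived state is whichever differs from the outgroup's state, so for C3 the derived state is 'absent', and for the remaining characters it is 'present'.
C1 (derived state 'present') is unique to Euryaria (autapomorphy; uninformative for grouping).
C2: derived state 'present' in Euryaria and Rhizella only — synapomorphy for {Euryaria, Rhizella}.
C3 (derived state 'absent') is unique to Rhizella (autapomorphy; uninformative for grouping).
Most parsimonious ingroup topology: ((Euryaria,Rhizella),Xiphis).
Euryaria and Rhizella form a cherry on this tree, so they are sister taxa.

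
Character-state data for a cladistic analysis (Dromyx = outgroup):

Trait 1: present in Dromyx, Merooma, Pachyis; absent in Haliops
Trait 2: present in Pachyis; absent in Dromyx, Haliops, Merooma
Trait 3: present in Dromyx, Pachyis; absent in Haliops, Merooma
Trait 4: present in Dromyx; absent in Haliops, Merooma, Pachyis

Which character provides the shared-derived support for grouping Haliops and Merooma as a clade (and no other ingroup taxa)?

Character polarity is set by the outgroup: the derived state is whichever differs from the outgroup's state, so for Trait 1, Trait 3, Trait 4 the derived state is 'absent', and for the remaining characters it is 'present'.
Trait 1 (derived state 'absent') is unique to Haliops (autapomorphy; uninformative for grouping).
Trait 2: derived state 'present' in Pachyis only — an autapomorphy, so it tells us nothing about relationships among taxa.
Trait 3 (derived state 'absent') is shared by Haliops and Merooma — a synapomorphy uniting that clade.
All ingroup taxa share the derived state 'absent' for Trait 4; it defines the ingroup but does not resolve relationships within it.
Most parsimonious ingroup topology: ((Haliops,Merooma),Pachyis).
The clade {Haliops, Merooma} is supported by Trait 3: its derived state 'absent' occurs in exactly those taxa and in no other taxon (including the outgroup).

Trait 3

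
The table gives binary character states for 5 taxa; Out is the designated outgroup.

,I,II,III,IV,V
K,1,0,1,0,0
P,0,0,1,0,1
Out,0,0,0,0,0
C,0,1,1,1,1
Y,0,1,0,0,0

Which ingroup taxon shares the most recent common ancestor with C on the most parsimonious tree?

The outgroup has state '0' for every character, so '1' is the derived state throughout.
I: derived state '1' in K only — an autapomorphy, so it tells us nothing about relationships among taxa.
II groups C and Y, which is incompatible with the clades supported by the remaining characters; treating it as convergent (homoplasy) costs fewer steps than any alternative tree.
III (derived state '1') is shared by C, K, and P — a synapomorphy uniting that clade.
IV (derived state '1') is unique to C (autapomorphy; uninformative for grouping).
V (derived state '1') is shared by C and P — a synapomorphy uniting that clade.
Most parsimonious ingroup topology: (((P,C),K),Y).
C and P form a cherry on this tree, so they are sister taxa.

P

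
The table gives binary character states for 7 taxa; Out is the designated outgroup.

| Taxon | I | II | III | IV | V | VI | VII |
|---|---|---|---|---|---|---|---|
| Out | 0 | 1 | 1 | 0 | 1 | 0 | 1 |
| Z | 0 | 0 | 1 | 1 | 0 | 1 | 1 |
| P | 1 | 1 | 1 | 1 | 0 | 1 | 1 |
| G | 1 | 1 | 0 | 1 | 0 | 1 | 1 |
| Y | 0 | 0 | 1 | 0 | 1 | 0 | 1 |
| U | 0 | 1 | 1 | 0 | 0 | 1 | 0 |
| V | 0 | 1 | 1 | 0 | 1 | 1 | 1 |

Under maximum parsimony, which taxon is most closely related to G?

P

Character polarity is set by the outgroup: the derived state is whichever differs from the outgroup's state, so for II, III, V, VII the derived state is '0', and for the remaining characters it is '1'.
I (derived state '1') is shared by G and P — a synapomorphy uniting that clade.
II groups Y and Z, which is incompatible with the clades supported by the remaining characters; treating it as convergent (homoplasy) costs fewer steps than any alternative tree.
III: derived state '0' in G only — an autapomorphy, so it tells us nothing about relationships among taxa.
IV (derived state '1') is shared by G, P, and Z — a synapomorphy uniting that clade.
V (derived state '0') is shared by G, P, U, and Z — a synapomorphy uniting that clade.
VI (derived state '1') is shared by G, P, U, V, and Z — a synapomorphy uniting that clade.
VII: derived state '0' in U only — an autapomorphy, so it tells us nothing about relationships among taxa.
Most parsimonious ingroup topology: ((((Z,(P,G)),U),V),Y).
G and P form a cherry on this tree, so they are sister taxa.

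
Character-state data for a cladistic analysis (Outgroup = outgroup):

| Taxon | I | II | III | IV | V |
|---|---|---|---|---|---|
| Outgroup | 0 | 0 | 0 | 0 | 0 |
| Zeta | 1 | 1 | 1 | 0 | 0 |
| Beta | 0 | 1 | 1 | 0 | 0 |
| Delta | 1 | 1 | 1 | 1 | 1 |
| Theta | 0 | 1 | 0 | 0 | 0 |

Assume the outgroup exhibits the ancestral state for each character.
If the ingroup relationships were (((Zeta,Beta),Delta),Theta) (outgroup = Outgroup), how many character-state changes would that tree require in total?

Map each character onto (((Zeta,Beta),Delta),Theta) (rooted by Outgroup) and count the minimum state changes it requires (Fitch parsimony):
I: 2; II: 1; III: 1; IV: 1; V: 1.
Total tree length = 6.

6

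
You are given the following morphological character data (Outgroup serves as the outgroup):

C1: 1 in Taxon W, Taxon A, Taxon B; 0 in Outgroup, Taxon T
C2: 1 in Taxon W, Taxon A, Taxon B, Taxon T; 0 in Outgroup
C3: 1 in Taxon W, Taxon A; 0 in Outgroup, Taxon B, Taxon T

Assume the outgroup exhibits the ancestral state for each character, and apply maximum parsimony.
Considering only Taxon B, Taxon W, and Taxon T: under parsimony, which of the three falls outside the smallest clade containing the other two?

Taxon T

The outgroup has state '0' for every character, so '1' is the derived state throughout.
C1: derived state '1' in Taxon A, Taxon B, and Taxon W only — synapomorphy for {Taxon A, Taxon B, Taxon W}.
All ingroup taxa share the derived state '1' for C2; it defines the ingroup but does not resolve relationships within it.
C3: derived state '1' in Taxon A and Taxon W only — synapomorphy for {Taxon A, Taxon W}.
Most parsimonious ingroup topology: (((Taxon W,Taxon A),Taxon B),Taxon T).
Taxon B and Taxon W share a more recent common ancestor with each other than either does with Taxon T, so Taxon T is the least closely related of the three.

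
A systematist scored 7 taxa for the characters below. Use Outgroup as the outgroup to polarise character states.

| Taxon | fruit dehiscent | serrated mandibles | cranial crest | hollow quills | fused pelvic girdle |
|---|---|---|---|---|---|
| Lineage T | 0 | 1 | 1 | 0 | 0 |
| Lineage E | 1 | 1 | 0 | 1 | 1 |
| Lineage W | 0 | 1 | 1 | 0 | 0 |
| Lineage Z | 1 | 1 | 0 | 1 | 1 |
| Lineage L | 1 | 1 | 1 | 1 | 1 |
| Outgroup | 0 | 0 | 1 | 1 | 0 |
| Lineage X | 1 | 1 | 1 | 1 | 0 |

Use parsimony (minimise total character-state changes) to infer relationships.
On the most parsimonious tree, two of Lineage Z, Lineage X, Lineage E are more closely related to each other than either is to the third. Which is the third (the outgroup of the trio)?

Lineage X

Character polarity is set by the outgroup: the derived state is whichever differs from the outgroup's state, so for cranial crest, hollow quills the derived state is '0', and for the remaining characters it is '1'.
Only Lineage E, Lineage L, Lineage X, and Lineage Z show the derived state '1' for fruit dehiscent, supporting them as a clade.
serrated mandibles (derived state '1') is shared by all ingroup taxa — unites the whole ingroup.
cranial crest: derived state '0' in Lineage E and Lineage Z only — synapomorphy for {Lineage E, Lineage Z}.
Only Lineage T and Lineage W show the derived state '0' for hollow quills, supporting them as a clade.
Only Lineage E, Lineage L, and Lineage Z show the derived state '1' for fused pelvic girdle, supporting them as a clade.
Most parsimonious ingroup topology: ((Lineage T,Lineage W),((Lineage L,(Lineage E,Lineage Z)),Lineage X)).
Lineage E and Lineage Z share a more recent common ancestor with each other than either does with Lineage X, so Lineage X is the least closely related of the three.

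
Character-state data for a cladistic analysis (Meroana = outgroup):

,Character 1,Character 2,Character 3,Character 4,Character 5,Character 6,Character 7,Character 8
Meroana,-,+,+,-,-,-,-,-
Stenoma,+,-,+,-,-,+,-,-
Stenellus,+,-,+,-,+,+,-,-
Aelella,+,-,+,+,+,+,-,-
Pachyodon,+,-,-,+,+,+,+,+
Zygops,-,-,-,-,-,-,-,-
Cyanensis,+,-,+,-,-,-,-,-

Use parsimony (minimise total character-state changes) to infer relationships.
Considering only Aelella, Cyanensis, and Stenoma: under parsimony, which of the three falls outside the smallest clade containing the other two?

Character polarity is set by the outgroup: the derived state is whichever differs from the outgroup's state, so for Character 2, Character 3 the derived state is '-', and for the remaining characters it is '+'.
Character 1 (derived state '+') is shared by Aelella, Cyanensis, Pachyodon, Stenellus, and Stenoma — a synapomorphy uniting that clade.
All ingroup taxa share the derived state '-' for Character 2; it defines the ingroup but does not resolve relationships within it.
Character 3 groups Pachyodon and Zygops, which is incompatible with the clades supported by the remaining characters; treating it as convergent (homoplasy) costs fewer steps than any alternative tree.
Character 4: derived state '+' in Aelella and Pachyodon only — synapomorphy for {Aelella, Pachyodon}.
Character 5: derived state '+' in Aelella, Pachyodon, and Stenellus only — synapomorphy for {Aelella, Pachyodon, Stenellus}.
Character 6: derived state '+' in Aelella, Pachyodon, Stenellus, and Stenoma only — synapomorphy for {Aelella, Pachyodon, Stenellus, Stenoma}.
Character 7: derived state '+' in Pachyodon only — an autapomorphy, so it tells us nothing about relationships among taxa.
Character 8: derived state '+' in Pachyodon only — an autapomorphy, so it tells us nothing about relationships among taxa.
Most parsimonious ingroup topology: (((Stenoma,(Stenellus,(Aelella,Pachyodon))),Cyanensis),Zygops).
Aelella and Stenoma share a more recent common ancestor with each other than either does with Cyanensis, so Cyanensis is the least closely related of the three.

Cyanensis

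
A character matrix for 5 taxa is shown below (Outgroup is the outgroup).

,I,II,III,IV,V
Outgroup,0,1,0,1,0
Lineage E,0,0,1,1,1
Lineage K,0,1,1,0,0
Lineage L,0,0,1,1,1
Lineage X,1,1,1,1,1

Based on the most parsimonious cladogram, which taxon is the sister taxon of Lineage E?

Lineage L

Character polarity is set by the outgroup: the derived state is whichever differs from the outgroup's state, so for II, IV the derived state is '0', and for the remaining characters it is '1'.
I: derived state '1' in Lineage X only — an autapomorphy, so it tells us nothing about relationships among taxa.
II: derived state '0' in Lineage E and Lineage L only — synapomorphy for {Lineage E, Lineage L}.
All ingroup taxa share the derived state '1' for III; it defines the ingroup but does not resolve relationships within it.
IV (derived state '0') is unique to Lineage K (autapomorphy; uninformative for grouping).
V (derived state '1') is shared by Lineage E, Lineage L, and Lineage X — a synapomorphy uniting that clade.
Most parsimonious ingroup topology: (((Lineage E,Lineage L),Lineage X),Lineage K).
Lineage E and Lineage L form a cherry on this tree, so they are sister taxa.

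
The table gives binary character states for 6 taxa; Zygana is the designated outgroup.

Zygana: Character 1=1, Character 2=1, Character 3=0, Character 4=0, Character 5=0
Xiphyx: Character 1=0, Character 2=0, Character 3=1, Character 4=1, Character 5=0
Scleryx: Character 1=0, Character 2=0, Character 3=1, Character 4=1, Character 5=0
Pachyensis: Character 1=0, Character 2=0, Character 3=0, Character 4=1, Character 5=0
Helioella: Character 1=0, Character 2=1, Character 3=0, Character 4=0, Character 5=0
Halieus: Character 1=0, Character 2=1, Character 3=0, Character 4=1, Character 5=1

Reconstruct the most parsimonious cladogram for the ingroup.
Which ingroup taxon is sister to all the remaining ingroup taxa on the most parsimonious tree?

Character polarity is set by the outgroup: the derived state is whichever differs from the outgroup's state, so for Character 1, Character 2 the derived state is '0', and for the remaining characters it is '1'.
All ingroup taxa share the derived state '0' for Character 1; it defines the ingroup but does not resolve relationships within it.
Character 2 (derived state '0') is shared by Pachyensis, Scleryx, and Xiphyx — a synapomorphy uniting that clade.
Only Scleryx and Xiphyx show the derived state '1' for Character 3, supporting them as a clade.
Only Halieus, Pachyensis, Scleryx, and Xiphyx show the derived state '1' for Character 4, supporting them as a clade.
Character 5 (derived state '1') is unique to Halieus (autapomorphy; uninformative for grouping).
Most parsimonious ingroup topology: ((((Xiphyx,Scleryx),Pachyensis),Halieus),Helioella).
Helioella is sister to the clade containing all other ingroup taxa, so it is the earliest-diverging (most basal) ingroup lineage.

Helioella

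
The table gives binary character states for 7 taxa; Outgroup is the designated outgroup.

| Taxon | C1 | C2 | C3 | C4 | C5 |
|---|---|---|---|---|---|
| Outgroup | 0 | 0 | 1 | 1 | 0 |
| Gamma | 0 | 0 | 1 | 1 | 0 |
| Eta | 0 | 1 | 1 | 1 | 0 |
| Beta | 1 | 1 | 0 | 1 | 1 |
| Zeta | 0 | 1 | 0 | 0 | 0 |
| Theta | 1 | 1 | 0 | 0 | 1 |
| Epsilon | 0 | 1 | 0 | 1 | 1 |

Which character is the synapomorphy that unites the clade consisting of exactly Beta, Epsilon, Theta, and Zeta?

Character polarity is set by the outgroup: the derived state is whichever differs from the outgroup's state, so for C3, C4 the derived state is '0', and for the remaining characters it is '1'.
C1 (derived state '1') is shared by Beta and Theta — a synapomorphy uniting that clade.
C2: derived state '1' in Beta, Epsilon, Eta, Theta, and Zeta only — synapomorphy for {Beta, Epsilon, Eta, Theta, Zeta}.
Only Beta, Epsilon, Theta, and Zeta show the derived state '0' for C3, supporting them as a clade.
C4 (state '0') occurs in Theta and Zeta but conflicts with the nesting implied by the other characters — most parsimoniously interpreted as homoplasy.
C5: derived state '1' in Beta, Epsilon, and Theta only — synapomorphy for {Beta, Epsilon, Theta}.
Most parsimonious ingroup topology: (Gamma,(Eta,(((Beta,Theta),Epsilon),Zeta))).
The clade {Beta, Epsilon, Theta, Zeta} is supported by C3: its derived state '0' occurs in exactly those taxa and in no other taxon (including the outgroup).

C3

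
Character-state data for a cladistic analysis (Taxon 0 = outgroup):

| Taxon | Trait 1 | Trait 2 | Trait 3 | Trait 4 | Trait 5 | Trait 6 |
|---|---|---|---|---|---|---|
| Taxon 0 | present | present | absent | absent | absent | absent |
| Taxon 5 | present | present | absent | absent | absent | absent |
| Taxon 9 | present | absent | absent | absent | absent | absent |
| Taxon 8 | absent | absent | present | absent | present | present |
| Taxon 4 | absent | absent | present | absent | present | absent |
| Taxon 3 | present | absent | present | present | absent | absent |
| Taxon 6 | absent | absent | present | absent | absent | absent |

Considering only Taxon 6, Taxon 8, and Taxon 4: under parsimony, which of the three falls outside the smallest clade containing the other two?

Character polarity is set by the outgroup: the derived state is whichever differs from the outgroup's state, so for Trait 1, Trait 2 the derived state is 'absent', and for the remaining characters it is 'present'.
Trait 1: derived state 'absent' in Taxon 4, Taxon 6, and Taxon 8 only — synapomorphy for {Taxon 4, Taxon 6, Taxon 8}.
Only Taxon 3, Taxon 4, Taxon 6, Taxon 8, and Taxon 9 show the derived state 'absent' for Trait 2, supporting them as a clade.
Only Taxon 3, Taxon 4, Taxon 6, and Taxon 8 show the derived state 'present' for Trait 3, supporting them as a clade.
Trait 4: derived state 'present' in Taxon 3 only — an autapomorphy, so it tells us nothing about relationships among taxa.
Only Taxon 4 and Taxon 8 show the derived state 'present' for Trait 5, supporting them as a clade.
Trait 6 (derived state 'present') is unique to Taxon 8 (autapomorphy; uninformative for grouping).
Most parsimonious ingroup topology: (Taxon 5,(Taxon 9,(((Taxon 8,Taxon 4),Taxon 6),Taxon 3))).
Taxon 4 and Taxon 8 share a more recent common ancestor with each other than either does with Taxon 6, so Taxon 6 is the least closely related of the three.

Taxon 6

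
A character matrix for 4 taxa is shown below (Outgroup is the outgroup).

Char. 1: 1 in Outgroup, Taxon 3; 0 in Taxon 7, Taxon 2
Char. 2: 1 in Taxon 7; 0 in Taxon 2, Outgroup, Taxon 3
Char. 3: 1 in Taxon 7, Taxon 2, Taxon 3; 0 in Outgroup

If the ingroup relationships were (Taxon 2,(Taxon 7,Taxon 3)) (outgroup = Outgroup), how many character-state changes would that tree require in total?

4

Map each character onto (Taxon 2,(Taxon 7,Taxon 3)) (rooted by Outgroup) and count the minimum state changes it requires (Fitch parsimony):
Char. 1: 2; Char. 2: 1; Char. 3: 1.
Total tree length = 4.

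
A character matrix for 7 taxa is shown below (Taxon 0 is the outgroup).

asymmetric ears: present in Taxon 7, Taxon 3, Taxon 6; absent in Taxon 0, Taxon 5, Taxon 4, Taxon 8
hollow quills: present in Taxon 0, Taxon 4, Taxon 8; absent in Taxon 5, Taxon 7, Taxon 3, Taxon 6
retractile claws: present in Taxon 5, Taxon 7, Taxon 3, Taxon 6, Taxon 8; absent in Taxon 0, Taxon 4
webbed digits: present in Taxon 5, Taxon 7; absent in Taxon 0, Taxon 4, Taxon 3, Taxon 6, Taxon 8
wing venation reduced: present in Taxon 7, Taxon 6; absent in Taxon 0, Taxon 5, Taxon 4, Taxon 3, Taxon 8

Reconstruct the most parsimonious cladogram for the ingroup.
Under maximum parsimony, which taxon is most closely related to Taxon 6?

Taxon 7

Character polarity is set by the outgroup: the derived state is whichever differs from the outgroup's state, so for hollow quills the derived state is 'absent', and for the remaining characters it is 'present'.
asymmetric ears (derived state 'present') is shared by Taxon 3, Taxon 6, and Taxon 7 — a synapomorphy uniting that clade.
hollow quills: derived state 'absent' in Taxon 3, Taxon 5, Taxon 6, and Taxon 7 only — synapomorphy for {Taxon 3, Taxon 5, Taxon 6, Taxon 7}.
Only Taxon 3, Taxon 5, Taxon 6, Taxon 7, and Taxon 8 show the derived state 'present' for retractile claws, supporting them as a clade.
webbed digits (state 'present') occurs in Taxon 5 and Taxon 7 but conflicts with the nesting implied by the other characters — most parsimoniously interpreted as homoplasy.
wing venation reduced: derived state 'present' in Taxon 6 and Taxon 7 only — synapomorphy for {Taxon 6, Taxon 7}.
Most parsimonious ingroup topology: (((Taxon 5,((Taxon 7,Taxon 6),Taxon 3)),Taxon 8),Taxon 4).
Taxon 6 and Taxon 7 form a cherry on this tree, so they are sister taxa.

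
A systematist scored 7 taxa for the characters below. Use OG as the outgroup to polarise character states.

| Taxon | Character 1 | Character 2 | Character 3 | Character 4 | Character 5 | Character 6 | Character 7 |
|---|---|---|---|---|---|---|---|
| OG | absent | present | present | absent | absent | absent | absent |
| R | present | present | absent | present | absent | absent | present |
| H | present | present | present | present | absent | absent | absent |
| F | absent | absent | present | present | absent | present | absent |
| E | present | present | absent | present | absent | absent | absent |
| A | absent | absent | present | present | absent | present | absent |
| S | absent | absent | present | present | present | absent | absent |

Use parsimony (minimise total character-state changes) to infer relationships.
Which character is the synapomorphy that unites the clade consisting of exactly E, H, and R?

Character polarity is set by the outgroup: the derived state is whichever differs from the outgroup's state, so for Character 2, Character 3 the derived state is 'absent', and for the remaining characters it is 'present'.
Only E, H, and R show the derived state 'present' for Character 1, supporting them as a clade.
Character 2 (derived state 'absent') is shared by A, F, and S — a synapomorphy uniting that clade.
Only E and R show the derived state 'absent' for Character 3, supporting them as a clade.
Character 4 (derived state 'present') is shared by all ingroup taxa — unites the whole ingroup.
Character 5 (derived state 'present') is unique to S (autapomorphy; uninformative for grouping).
Only A and F show the derived state 'present' for Character 6, supporting them as a clade.
Character 7 (derived state 'present') is unique to R (autapomorphy; uninformative for grouping).
Most parsimonious ingroup topology: (((R,E),H),((F,A),S)).
The clade {E, H, R} is supported by Character 1: its derived state 'present' occurs in exactly those taxa and in no other taxon (including the outgroup).

Character 1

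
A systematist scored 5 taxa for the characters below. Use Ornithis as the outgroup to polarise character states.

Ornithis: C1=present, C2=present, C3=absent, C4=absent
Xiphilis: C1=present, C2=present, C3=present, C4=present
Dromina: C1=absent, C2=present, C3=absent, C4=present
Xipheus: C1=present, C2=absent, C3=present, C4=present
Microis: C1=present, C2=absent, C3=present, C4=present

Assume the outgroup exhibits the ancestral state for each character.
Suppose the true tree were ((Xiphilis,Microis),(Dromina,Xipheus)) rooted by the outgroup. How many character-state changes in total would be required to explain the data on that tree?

6

Map each character onto ((Xiphilis,Microis),(Dromina,Xipheus)) (rooted by Ornithis) and count the minimum state changes it requires (Fitch parsimony):
C1: 1; C2: 2; C3: 2; C4: 1.
Total tree length = 6.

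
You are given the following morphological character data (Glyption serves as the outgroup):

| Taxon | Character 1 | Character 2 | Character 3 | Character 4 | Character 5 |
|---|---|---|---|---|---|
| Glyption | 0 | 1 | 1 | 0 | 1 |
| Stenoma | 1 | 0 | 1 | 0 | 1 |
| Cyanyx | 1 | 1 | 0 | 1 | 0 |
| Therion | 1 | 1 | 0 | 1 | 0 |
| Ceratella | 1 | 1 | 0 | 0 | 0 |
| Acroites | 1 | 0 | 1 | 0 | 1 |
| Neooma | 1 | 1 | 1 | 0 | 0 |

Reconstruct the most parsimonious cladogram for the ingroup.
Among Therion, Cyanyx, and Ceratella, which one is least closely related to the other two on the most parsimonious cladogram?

Ceratella

Character polarity is set by the outgroup: the derived state is whichever differs from the outgroup's state, so for Character 2, Character 3, Character 5 the derived state is '0', and for the remaining characters it is '1'.
All ingroup taxa share the derived state '1' for Character 1; it defines the ingroup but does not resolve relationships within it.
Character 2 (derived state '0') is shared by Acroites and Stenoma — a synapomorphy uniting that clade.
Character 3 (derived state '0') is shared by Ceratella, Cyanyx, and Therion — a synapomorphy uniting that clade.
Only Cyanyx and Therion show the derived state '1' for Character 4, supporting them as a clade.
Character 5: derived state '0' in Ceratella, Cyanyx, Neooma, and Therion only — synapomorphy for {Ceratella, Cyanyx, Neooma, Therion}.
Most parsimonious ingroup topology: ((Stenoma,Acroites),(((Cyanyx,Therion),Ceratella),Neooma)).
Therion and Cyanyx share a more recent common ancestor with each other than either does with Ceratella, so Ceratella is the least closely related of the three.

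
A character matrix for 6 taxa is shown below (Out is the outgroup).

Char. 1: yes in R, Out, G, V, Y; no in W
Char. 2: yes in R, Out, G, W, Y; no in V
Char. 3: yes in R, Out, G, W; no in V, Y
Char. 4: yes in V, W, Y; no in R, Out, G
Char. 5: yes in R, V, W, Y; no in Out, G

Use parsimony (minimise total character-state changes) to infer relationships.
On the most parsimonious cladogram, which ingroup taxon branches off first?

Character polarity is set by the outgroup: the derived state is whichever differs from the outgroup's state, so for Char. 1, Char. 2, Char. 3 the derived state is 'no', and for the remaining characters it is 'yes'.
Char. 1 (derived state 'no') is unique to W (autapomorphy; uninformative for grouping).
Char. 2 (derived state 'no') is unique to V (autapomorphy; uninformative for grouping).
Only V and Y show the derived state 'no' for Char. 3, supporting them as a clade.
Char. 4 (derived state 'yes') is shared by V, W, and Y — a synapomorphy uniting that clade.
Char. 5 (derived state 'yes') is shared by R, V, W, and Y — a synapomorphy uniting that clade.
Most parsimonious ingroup topology: ((((V,Y),W),R),G).
G is sister to the clade containing all other ingroup taxa, so it is the earliest-diverging (most basal) ingroup lineage.

G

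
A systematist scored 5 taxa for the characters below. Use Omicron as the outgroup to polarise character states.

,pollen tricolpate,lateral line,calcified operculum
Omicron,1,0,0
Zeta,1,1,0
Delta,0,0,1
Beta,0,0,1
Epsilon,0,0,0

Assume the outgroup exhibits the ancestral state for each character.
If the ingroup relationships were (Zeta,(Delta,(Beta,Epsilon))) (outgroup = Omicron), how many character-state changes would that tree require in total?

Map each character onto (Zeta,(Delta,(Beta,Epsilon))) (rooted by Omicron) and count the minimum state changes it requires (Fitch parsimony):
pollen tricolpate: 1; lateral line: 1; calcified operculum: 2.
Total tree length = 4.

4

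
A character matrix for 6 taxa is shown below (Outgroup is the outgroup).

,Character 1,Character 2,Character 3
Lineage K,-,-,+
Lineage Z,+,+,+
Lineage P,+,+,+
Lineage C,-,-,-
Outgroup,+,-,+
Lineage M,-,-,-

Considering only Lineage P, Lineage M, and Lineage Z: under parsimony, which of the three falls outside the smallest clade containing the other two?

Lineage M

Character polarity is set by the outgroup: the derived state is whichever differs from the outgroup's state, so for Character 1, Character 3 the derived state is '-', and for the remaining characters it is '+'.
Only Lineage C, Lineage K, and Lineage M show the derived state '-' for Character 1, supporting them as a clade.
Only Lineage P and Lineage Z show the derived state '+' for Character 2, supporting them as a clade.
Only Lineage C and Lineage M show the derived state '-' for Character 3, supporting them as a clade.
Most parsimonious ingroup topology: ((Lineage Z,Lineage P),((Lineage M,Lineage C),Lineage K)).
Lineage Z and Lineage P share a more recent common ancestor with each other than either does with Lineage M, so Lineage M is the least closely related of the three.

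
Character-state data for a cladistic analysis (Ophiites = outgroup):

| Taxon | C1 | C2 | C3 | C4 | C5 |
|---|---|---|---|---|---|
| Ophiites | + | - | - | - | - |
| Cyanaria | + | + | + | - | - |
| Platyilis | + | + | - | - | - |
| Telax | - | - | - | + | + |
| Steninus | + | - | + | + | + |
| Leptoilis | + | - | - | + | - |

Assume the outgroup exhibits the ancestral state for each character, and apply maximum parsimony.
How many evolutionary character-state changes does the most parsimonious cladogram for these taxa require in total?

Character polarity is set by the outgroup: the derived state is whichever differs from the outgroup's state, so for C1 the derived state is '-', and for the remaining characters it is '+'.
C1: derived state '-' in Telax only — an autapomorphy, so it tells us nothing about relationships among taxa.
C2: derived state '+' in Cyanaria and Platyilis only — synapomorphy for {Cyanaria, Platyilis}.
C3 groups Cyanaria and Steninus, which is incompatible with the clades supported by the remaining characters; treating it as convergent (homoplasy) costs fewer steps than any alternative tree.
C4: derived state '+' in Leptoilis, Steninus, and Telax only — synapomorphy for {Leptoilis, Steninus, Telax}.
C5: derived state '+' in Steninus and Telax only — synapomorphy for {Steninus, Telax}.
Most parsimonious ingroup topology: ((Cyanaria,Platyilis),((Telax,Steninus),Leptoilis)).
Changes per character on this tree: C1: 1; C2: 1; C3: 2; C4: 1; C5: 1.
Total = 6.

6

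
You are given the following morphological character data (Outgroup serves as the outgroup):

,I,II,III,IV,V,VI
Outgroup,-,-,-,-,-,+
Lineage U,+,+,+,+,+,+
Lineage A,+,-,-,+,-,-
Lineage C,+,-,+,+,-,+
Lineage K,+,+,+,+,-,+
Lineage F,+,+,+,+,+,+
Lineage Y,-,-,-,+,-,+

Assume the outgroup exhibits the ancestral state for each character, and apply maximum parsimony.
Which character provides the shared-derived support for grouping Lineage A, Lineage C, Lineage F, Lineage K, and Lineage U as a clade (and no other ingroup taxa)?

Character polarity is set by the outgroup: the derived state is whichever differs from the outgroup's state, so for VI the derived state is '-', and for the remaining characters it is '+'.
I: derived state '+' in Lineage A, Lineage C, Lineage F, Lineage K, and Lineage U only — synapomorphy for {Lineage A, Lineage C, Lineage F, Lineage K, Lineage U}.
II (derived state '+') is shared by Lineage F, Lineage K, and Lineage U — a synapomorphy uniting that clade.
III (derived state '+') is shared by Lineage C, Lineage F, Lineage K, and Lineage U — a synapomorphy uniting that clade.
All ingroup taxa share the derived state '+' for IV; it defines the ingroup but does not resolve relationships within it.
Only Lineage F and Lineage U show the derived state '+' for V, supporting them as a clade.
VI: derived state '-' in Lineage A only — an autapomorphy, so it tells us nothing about relationships among taxa.
Most parsimonious ingroup topology: (((((Lineage U,Lineage F),Lineage K),Lineage C),Lineage A),Lineage Y).
The clade {Lineage A, Lineage C, Lineage F, Lineage K, Lineage U} is supported by I: its derived state '+' occurs in exactly those taxa and in no other taxon (including the outgroup).

I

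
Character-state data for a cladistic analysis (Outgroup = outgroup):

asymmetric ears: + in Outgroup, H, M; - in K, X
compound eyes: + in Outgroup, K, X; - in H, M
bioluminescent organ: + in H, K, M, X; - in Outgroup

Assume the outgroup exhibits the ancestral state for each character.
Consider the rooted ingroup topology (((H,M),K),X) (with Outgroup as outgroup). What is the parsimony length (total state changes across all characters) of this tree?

4

Map each character onto (((H,M),K),X) (rooted by Outgroup) and count the minimum state changes it requires (Fitch parsimony):
asymmetric ears: 2; compound eyes: 1; bioluminescent organ: 1.
Total tree length = 4.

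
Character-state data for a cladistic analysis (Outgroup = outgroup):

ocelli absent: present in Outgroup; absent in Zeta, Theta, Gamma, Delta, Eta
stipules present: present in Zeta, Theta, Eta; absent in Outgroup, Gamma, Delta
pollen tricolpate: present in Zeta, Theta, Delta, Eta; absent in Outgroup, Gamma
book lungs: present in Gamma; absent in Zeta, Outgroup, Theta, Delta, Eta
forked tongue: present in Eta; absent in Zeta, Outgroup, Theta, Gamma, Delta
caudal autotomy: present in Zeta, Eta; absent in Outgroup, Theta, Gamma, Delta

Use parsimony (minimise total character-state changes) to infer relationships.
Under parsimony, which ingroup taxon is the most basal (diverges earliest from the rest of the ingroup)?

Character polarity is set by the outgroup: the derived state is whichever differs from the outgroup's state, so for ocelli absent the derived state is 'absent', and for the remaining characters it is 'present'.
ocelli absent (derived state 'absent') is shared by all ingroup taxa — unites the whole ingroup.
Only Eta, Theta, and Zeta show the derived state 'present' for stipules present, supporting them as a clade.
pollen tricolpate: derived state 'present' in Delta, Eta, Theta, and Zeta only — synapomorphy for {Delta, Eta, Theta, Zeta}.
book lungs: derived state 'present' in Gamma only — an autapomorphy, so it tells us nothing about relationships among taxa.
forked tongue (derived state 'present') is unique to Eta (autapomorphy; uninformative for grouping).
Only Eta and Zeta show the derived state 'present' for caudal autotomy, supporting them as a clade.
Most parsimonious ingroup topology: (Gamma,(((Zeta,Eta),Theta),Delta)).
Gamma is sister to the clade containing all other ingroup taxa, so it is the earliest-diverging (most basal) ingroup lineage.

Gamma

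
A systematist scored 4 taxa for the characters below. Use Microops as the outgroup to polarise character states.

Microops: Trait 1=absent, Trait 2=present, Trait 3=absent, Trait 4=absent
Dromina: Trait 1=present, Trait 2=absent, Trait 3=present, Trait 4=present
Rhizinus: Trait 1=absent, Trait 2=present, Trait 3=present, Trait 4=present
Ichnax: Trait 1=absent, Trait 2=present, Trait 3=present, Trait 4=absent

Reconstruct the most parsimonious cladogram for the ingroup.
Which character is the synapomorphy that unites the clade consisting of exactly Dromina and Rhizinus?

Character polarity is set by the outgroup: the derived state is whichever differs from the outgroup's state, so for Trait 2 the derived state is 'absent', and for the remaining characters it is 'present'.
Trait 1: derived state 'present' in Dromina only — an autapomorphy, so it tells us nothing about relationships among taxa.
Trait 2: derived state 'absent' in Dromina only — an autapomorphy, so it tells us nothing about relationships among taxa.
All ingroup taxa share the derived state 'present' for Trait 3; it defines the ingroup but does not resolve relationships within it.
Trait 4 (derived state 'present') is shared by Dromina and Rhizinus — a synapomorphy uniting that clade.
Most parsimonious ingroup topology: ((Dromina,Rhizinus),Ichnax).
The clade {Dromina, Rhizinus} is supported by Trait 4: its derived state 'present' occurs in exactly those taxa and in no other taxon (including the outgroup).

Trait 4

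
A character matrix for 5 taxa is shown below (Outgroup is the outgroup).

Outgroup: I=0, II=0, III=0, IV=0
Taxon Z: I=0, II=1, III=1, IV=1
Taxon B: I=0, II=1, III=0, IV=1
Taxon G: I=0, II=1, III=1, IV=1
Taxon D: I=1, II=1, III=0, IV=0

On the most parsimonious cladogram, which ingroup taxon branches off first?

Taxon D

The outgroup has state '0' for every character, so '1' is the derived state throughout.
I (derived state '1') is unique to Taxon D (autapomorphy; uninformative for grouping).
All ingroup taxa share the derived state '1' for II; it defines the ingroup but does not resolve relationships within it.
III: derived state '1' in Taxon G and Taxon Z only — synapomorphy for {Taxon G, Taxon Z}.
IV: derived state '1' in Taxon B, Taxon G, and Taxon Z only — synapomorphy for {Taxon B, Taxon G, Taxon Z}.
Most parsimonious ingroup topology: ((Taxon B,(Taxon Z,Taxon G)),Taxon D).
Taxon D is sister to the clade containing all other ingroup taxa, so it is the earliest-diverging (most basal) ingroup lineage.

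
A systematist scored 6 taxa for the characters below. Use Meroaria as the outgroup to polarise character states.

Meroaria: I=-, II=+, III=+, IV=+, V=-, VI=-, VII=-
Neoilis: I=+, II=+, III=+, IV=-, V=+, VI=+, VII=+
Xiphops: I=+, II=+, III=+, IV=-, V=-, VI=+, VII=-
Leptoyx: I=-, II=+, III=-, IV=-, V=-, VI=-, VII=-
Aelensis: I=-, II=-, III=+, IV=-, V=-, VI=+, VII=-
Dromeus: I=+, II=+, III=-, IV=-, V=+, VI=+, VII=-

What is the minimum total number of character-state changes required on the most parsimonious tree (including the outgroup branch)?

Character polarity is set by the outgroup: the derived state is whichever differs from the outgroup's state, so for II, III, IV the derived state is '-', and for the remaining characters it is '+'.
I (derived state '+') is shared by Dromeus, Neoilis, and Xiphops — a synapomorphy uniting that clade.
II (derived state '-') is unique to Aelensis (autapomorphy; uninformative for grouping).
III groups Dromeus and Leptoyx, which is incompatible with the clades supported by the remaining characters; treating it as convergent (homoplasy) costs fewer steps than any alternative tree.
All ingroup taxa share the derived state '-' for IV; it defines the ingroup but does not resolve relationships within it.
V (derived state '+') is shared by Dromeus and Neoilis — a synapomorphy uniting that clade.
VI (derived state '+') is shared by Aelensis, Dromeus, Neoilis, and Xiphops — a synapomorphy uniting that clade.
VII: derived state '+' in Neoilis only — an autapomorphy, so it tells us nothing about relationships among taxa.
Most parsimonious ingroup topology: ((((Neoilis,Dromeus),Xiphops),Aelensis),Leptoyx).
Changes per character on this tree: I: 1; II: 1; III: 2; IV: 1; V: 1; VI: 1; VII: 1.
Total = 8.

8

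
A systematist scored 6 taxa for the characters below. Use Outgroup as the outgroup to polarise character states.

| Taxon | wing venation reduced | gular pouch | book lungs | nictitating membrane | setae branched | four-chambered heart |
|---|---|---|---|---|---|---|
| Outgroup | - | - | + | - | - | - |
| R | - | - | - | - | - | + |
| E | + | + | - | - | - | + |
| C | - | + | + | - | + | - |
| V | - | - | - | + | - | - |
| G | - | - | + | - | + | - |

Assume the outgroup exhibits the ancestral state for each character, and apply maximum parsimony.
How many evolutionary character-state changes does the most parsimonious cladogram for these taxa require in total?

Character polarity is set by the outgroup: the derived state is whichever differs from the outgroup's state, so for book lungs the derived state is '-', and for the remaining characters it is '+'.
wing venation reduced (derived state '+') is unique to E (autapomorphy; uninformative for grouping).
gular pouch (state '+') occurs in C and E but conflicts with the nesting implied by the other characters — most parsimoniously interpreted as homoplasy.
book lungs (derived state '-') is shared by E, R, and V — a synapomorphy uniting that clade.
nictitating membrane: derived state '+' in V only — an autapomorphy, so it tells us nothing about relationships among taxa.
setae branched (derived state '+') is shared by C and G — a synapomorphy uniting that clade.
Only E and R show the derived state '+' for four-chambered heart, supporting them as a clade.
Most parsimonious ingroup topology: (((R,E),V),(C,G)).
Changes per character on this tree: wing venation reduced: 1; gular pouch: 2; book lungs: 1; nictitating membrane: 1; setae branched: 1; four-chambered heart: 1.
Total = 7.

7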